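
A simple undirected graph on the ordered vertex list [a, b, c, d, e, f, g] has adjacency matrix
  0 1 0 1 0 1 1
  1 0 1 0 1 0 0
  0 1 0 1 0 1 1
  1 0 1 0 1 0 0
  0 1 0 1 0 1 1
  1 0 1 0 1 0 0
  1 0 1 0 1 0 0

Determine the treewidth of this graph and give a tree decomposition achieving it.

Treewidth 3.
One such decomposition:
Bags: B1 = {a, c, e, f}  B2 = {a, c, e, g}  B3 = {a, b, c, e}  B4 = {a, c, d, e}
Tree: B1–B2, B2–B3, B3–B4

Each bag holds 4 vertices, so the decomposition has width 3, which upper-bounds the treewidth. For the lower bound: the 4 vertex sets {c,f}, {a,g}, {e}, {b} are disjoint, each induces a connected subgraph, and every pair is joined by at least one edge of G. Contracting each set to a single vertex therefore yields K_{4} as a minor, and since treewidth is minor-monotone, tw(G) ≥ tw(K_{4}) = 3. The upper and lower bounds meet at 3, so that is the treewidth.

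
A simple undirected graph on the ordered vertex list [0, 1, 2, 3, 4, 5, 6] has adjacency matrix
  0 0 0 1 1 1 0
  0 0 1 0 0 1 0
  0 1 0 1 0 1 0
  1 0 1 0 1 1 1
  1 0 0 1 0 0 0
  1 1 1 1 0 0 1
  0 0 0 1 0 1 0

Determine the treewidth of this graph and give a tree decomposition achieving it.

Each bag holds 3 vertices, so the decomposition has width 2, which upper-bounds the treewidth. Conversely, {1, 2, 5} is a clique of size 3, and the vertices of any clique must share a bag in every tree decomposition; so some bag has ≥ 3 vertices and tw(G) ≥ 2. Therefore the treewidth is 2.

Treewidth 2.
One such decomposition:
Bags: B1 = {2, 3, 5}  B2 = {0, 3, 5}  B3 = {1, 2, 5}  B4 = {0, 3, 4}  B5 = {3, 5, 6}
Tree: B1–B2, B1–B3, B2–B4, B2–B5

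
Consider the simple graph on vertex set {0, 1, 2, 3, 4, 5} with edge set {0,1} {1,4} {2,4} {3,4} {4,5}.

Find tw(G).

A width-1 tree decomposition is:
Bags: B1 = {2, 4}  B2 = {1, 4}  B3 = {0, 1}  B4 = {4, 5}  B5 = {3, 4}
Tree: B1–B2, B2–B3, B2–B4, B4–B5
Every bag has size at most 2, so the width is 2 − 1 = 1 and tw(G) ≤ 1. G has an edge, so its treewidth is at least 1. Hence tw(G) = 1 exactly.

1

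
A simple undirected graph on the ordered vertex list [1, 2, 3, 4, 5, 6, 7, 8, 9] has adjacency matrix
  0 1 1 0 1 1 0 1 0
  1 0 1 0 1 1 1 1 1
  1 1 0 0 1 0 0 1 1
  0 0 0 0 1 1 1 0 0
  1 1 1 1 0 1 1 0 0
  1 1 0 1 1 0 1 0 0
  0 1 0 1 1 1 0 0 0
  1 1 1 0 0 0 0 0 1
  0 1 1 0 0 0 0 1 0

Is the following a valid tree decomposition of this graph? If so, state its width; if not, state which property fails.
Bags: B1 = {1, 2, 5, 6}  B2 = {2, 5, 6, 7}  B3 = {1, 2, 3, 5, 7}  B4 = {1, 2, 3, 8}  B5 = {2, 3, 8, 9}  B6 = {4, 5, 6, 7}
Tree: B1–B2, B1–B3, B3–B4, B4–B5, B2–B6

No — bags containing vertex 7 are not connected in the tree.

A tree decomposition must satisfy three properties: every vertex lies in some bag; for every edge, both endpoints lie together in some bag; and for every vertex, the bags containing it form a connected subtree. Here bags containing vertex 7 are not connected in the tree, so the decomposition is invalid.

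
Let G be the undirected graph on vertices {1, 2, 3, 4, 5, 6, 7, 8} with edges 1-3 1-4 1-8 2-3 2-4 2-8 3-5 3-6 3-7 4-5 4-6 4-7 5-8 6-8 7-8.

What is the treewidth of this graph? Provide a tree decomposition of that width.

Treewidth 3.
One optimal decomposition is:
Bags: B1 = {3, 4, 7, 8}  B2 = {1, 3, 4, 8}  B3 = {3, 4, 6, 8}  B4 = {3, 4, 5, 8}  B5 = {2, 3, 4, 8}
Tree: B1–B2, B2–B3, B3–B4, B4–B5

The largest bag has 4 vertices, giving width 3; this decomposition certifies tw(G) ≤ 3. For the lower bound: the 4 vertex sets {3,7}, {1,4}, {8}, {6} are disjoint, each induces a connected subgraph, and every pair is joined by at least one edge of G. Contracting each set to a single vertex therefore yields K_{4} as a minor, and since treewidth is minor-monotone, tw(G) ≥ tw(K_{4}) = 3. Therefore the treewidth is 3.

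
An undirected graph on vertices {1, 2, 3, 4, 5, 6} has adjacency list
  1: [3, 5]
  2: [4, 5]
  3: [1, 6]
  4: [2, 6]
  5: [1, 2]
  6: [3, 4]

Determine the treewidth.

A width-2 tree decomposition is:
Bags: B1 = {3, 4, 6}  B2 = {2, 3, 4}  B3 = {2, 3, 5}  B4 = {1, 3, 5}
Tree: B1–B2, B2–B3, B3–B4
The largest bag has 3 vertices, giving width 2; this decomposition certifies tw(G) ≤ 2. For the lower bound, G contains the cycle 3–6–4–2–5–1–3, so G is not a forest; only forests have treewidth ≤ 1, hence tw(G) ≥ 2. Combining the bounds, tw(G) = 2.

2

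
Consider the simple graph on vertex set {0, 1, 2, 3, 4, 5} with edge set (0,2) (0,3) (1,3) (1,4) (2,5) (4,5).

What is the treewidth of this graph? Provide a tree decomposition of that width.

The largest bag has 3 vertices, giving width 2; this decomposition certifies tw(G) ≤ 2. Since 4–5–2–0–3–1–4 is a cycle in G, G is not acyclic. Forests are exactly the graphs of treewidth ≤ 1, so tw(G) ≥ 2. Combining the bounds, tw(G) = 2.

Treewidth 2.
Bags: B1 = {2, 4, 5}  B2 = {0, 2, 4}  B3 = {0, 3, 4}  B4 = {1, 3, 4}
Tree: B1–B2, B2–B3, B3–B4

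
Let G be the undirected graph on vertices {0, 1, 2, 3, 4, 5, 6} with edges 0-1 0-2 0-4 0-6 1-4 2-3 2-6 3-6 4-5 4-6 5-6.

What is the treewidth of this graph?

2

A width-2 tree decomposition is:
Bags: B1 = {0, 2, 6}  B2 = {0, 4, 6}  B3 = {0, 1, 4}  B4 = {2, 3, 6}  B5 = {4, 5, 6}
Tree: B1–B2, B2–B3, B1–B4, B2–B5
The largest bag has 3 vertices, giving width 2; this decomposition certifies tw(G) ≤ 2. Conversely, {0, 1, 4} is a clique of size 3, and the vertices of any clique must share a bag in every tree decomposition; so some bag has ≥ 3 vertices and tw(G) ≥ 2. Therefore the treewidth is 2.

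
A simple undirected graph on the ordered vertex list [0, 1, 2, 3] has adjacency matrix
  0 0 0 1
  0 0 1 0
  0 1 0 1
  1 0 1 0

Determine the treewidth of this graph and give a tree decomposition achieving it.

Treewidth 1.
Bags: B1 = {0, 3}  B2 = {2, 3}  B3 = {1, 2}
Tree: B1–B2, B2–B3

Every bag has size at most 2, so the width is 2 − 1 = 1 and tw(G) ≤ 1. Any graph with an edge has treewidth ≥ 1, and G has the edge 0–3. Hence tw(G) = 1 exactly.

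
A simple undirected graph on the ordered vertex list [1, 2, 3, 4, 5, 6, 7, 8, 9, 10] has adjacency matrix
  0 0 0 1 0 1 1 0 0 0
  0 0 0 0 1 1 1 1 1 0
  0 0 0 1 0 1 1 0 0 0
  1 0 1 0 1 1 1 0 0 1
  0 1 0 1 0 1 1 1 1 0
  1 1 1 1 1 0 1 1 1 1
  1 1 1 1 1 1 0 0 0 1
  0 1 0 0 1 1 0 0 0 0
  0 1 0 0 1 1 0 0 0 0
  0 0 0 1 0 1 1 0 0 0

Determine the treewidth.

A width-3 tree decomposition is:
Bags: B1 = {2, 5, 6, 7}  B2 = {4, 5, 6, 7}  B3 = {1, 4, 6, 7}  B4 = {2, 5, 6, 9}  B5 = {2, 5, 6, 8}  B6 = {4, 6, 7, 10}  B7 = {3, 4, 6, 7}
Tree: B1–B2, B2–B3, B1–B4, B1–B5, B3–B6, B2–B7
Every bag has size at most 4, so the width is 4 − 1 = 3 and tw(G) ≤ 3. Conversely, {2, 5, 6, 8} is a clique of size 4, and the vertices of any clique must share a bag in every tree decomposition; so some bag has ≥ 4 vertices and tw(G) ≥ 3. Combining the bounds, tw(G) = 3.

3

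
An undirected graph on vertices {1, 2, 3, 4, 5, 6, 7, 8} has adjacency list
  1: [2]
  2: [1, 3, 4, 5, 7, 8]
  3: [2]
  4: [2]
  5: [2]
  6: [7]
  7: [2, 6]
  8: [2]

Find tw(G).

A width-1 tree decomposition is:
Bags: B1 = {1, 2}  B2 = {2, 7}  B3 = {2, 5}  B4 = {2, 3}  B5 = {2, 8}  B6 = {2, 4}  B7 = {6, 7}
Tree: B1–B2, B1–B3, B2–B4, B3–B5, B2–B6, B2–B7
Every bag has size at most 2, so the width is 2 − 1 = 1 and tw(G) ≤ 1. Any graph with an edge has treewidth ≥ 1, and G has the edge 1–2. Combining the bounds, tw(G) = 1.

1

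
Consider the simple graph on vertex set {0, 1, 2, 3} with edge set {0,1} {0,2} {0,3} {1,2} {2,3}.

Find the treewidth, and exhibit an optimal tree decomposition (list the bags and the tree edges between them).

Every bag has size at most 3, so the width is 3 − 1 = 2 and tw(G) ≤ 2. Conversely, {0, 1, 2} is a clique of size 3, and the vertices of any clique must share a bag in every tree decomposition; so some bag has ≥ 3 vertices and tw(G) ≥ 2. Combining the bounds, tw(G) = 2.

Treewidth 2.
One optimal decomposition is:
Bags: B1 = {0, 1, 2}  B2 = {0, 2, 3}
Tree: B1–B2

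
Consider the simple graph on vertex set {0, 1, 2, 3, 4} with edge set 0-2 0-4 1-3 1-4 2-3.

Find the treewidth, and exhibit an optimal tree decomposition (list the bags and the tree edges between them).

Treewidth 2.
One optimal decomposition is:
Bags: B1 = {1, 2, 3}  B2 = {1, 2, 4}  B3 = {0, 2, 4}
Tree: B1–B2, B2–B3

Each bag holds 3 vertices, so the decomposition has width 2, which upper-bounds the treewidth. The edges 2–3–1–4–0–2 form a cycle, so G is not a tree and its treewidth is at least 2. Therefore the treewidth is 2.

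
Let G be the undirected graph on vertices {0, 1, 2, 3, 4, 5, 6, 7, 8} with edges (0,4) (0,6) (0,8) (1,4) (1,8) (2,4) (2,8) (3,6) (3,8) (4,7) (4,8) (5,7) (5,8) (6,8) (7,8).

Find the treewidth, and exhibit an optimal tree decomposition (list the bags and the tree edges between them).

The largest bag has 3 vertices, giving width 2; this decomposition certifies tw(G) ≤ 2. On the other hand G contains the 3-clique {3, 6, 8}. A clique must lie in a single bag of any decomposition, so no decomposition can have width below 2. Combining the bounds, tw(G) = 2.

Treewidth 2.
Bags: B1 = {4, 7, 8}  B2 = {0, 4, 8}  B3 = {5, 7, 8}  B4 = {0, 6, 8}  B5 = {1, 4, 8}  B6 = {3, 6, 8}  B7 = {2, 4, 8}
Tree: B1–B2, B1–B3, B2–B4, B2–B5, B4–B6, B1–B7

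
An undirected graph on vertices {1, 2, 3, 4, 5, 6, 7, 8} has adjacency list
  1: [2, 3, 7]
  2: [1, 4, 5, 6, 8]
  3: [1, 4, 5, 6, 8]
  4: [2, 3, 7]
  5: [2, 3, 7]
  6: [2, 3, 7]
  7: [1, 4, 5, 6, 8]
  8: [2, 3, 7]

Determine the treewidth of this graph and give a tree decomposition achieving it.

Treewidth 3.
One such decomposition:
Bags: B1 = {1, 2, 3, 7}  B2 = {2, 3, 4, 7}  B3 = {2, 3, 6, 7}  B4 = {2, 3, 5, 7}  B5 = {2, 3, 7, 8}
Tree: B1–B2, B2–B3, B3–B4, B4–B5

The largest bag has 4 vertices, giving width 3; this decomposition certifies tw(G) ≤ 3. For the lower bound: the 4 vertex sets {1,3}, {4,7}, {2}, {6} are disjoint, each induces a connected subgraph, and every pair is joined by at least one edge of G. Contracting each set to a single vertex therefore yields K_{4} as a minor, and since treewidth is minor-monotone, tw(G) ≥ tw(K_{4}) = 3. Therefore the treewidth is 3.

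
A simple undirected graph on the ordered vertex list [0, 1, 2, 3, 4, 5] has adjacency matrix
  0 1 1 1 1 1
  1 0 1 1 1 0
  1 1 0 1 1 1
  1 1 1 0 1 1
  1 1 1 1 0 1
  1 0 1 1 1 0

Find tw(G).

4

A width-4 tree decomposition is:
Bags: B1 = {0, 1, 2, 3, 4}  B2 = {0, 2, 3, 4, 5}
Tree: B1–B2
Every bag has size at most 5, so the width is 5 − 1 = 4 and tw(G) ≤ 4. For the lower bound, the 5 vertices {0, 1, 2, 3, 4} are pairwise adjacent, and any tree decomposition puts a clique entirely inside one bag — forcing width ≥ 4. Therefore the treewidth is 4.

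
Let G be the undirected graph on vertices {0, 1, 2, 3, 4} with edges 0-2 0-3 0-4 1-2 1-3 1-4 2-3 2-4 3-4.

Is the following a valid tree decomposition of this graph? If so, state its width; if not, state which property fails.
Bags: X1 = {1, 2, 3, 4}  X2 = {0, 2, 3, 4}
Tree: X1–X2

Yes; width 3.

Checking the three conditions: (i) the bags cover all of {0, 1, 2, 3, 4}; (ii) for each edge, some bag contains both endpoints; (iii) the bags containing any fixed vertex form a subtree. All hold, so the decomposition is valid with width 4 − 1 = 3.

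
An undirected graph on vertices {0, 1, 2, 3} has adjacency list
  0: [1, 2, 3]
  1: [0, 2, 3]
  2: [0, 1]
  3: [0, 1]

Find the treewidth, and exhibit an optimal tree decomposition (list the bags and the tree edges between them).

The largest bag has 3 vertices, giving width 2; this decomposition certifies tw(G) ≤ 2. For the lower bound, the 3 vertices {0, 1, 2} are pairwise adjacent, and any tree decomposition puts a clique entirely inside one bag — forcing width ≥ 2. Therefore the treewidth is 2.

Treewidth 2.
One such decomposition:
Bags: B1 = {0, 1, 3}  B2 = {0, 1, 2}
Tree: B1–B2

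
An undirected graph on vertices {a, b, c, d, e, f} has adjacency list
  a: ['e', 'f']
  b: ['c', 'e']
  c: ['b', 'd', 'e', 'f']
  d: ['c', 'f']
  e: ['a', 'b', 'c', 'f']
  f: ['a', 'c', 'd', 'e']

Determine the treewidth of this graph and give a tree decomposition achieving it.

Treewidth 2.
One such decomposition:
Bags: B1 = {c, e, f}  B2 = {c, d, f}  B3 = {b, c, e}  B4 = {a, e, f}
Tree: B1–B2, B1–B3, B1–B4

Every bag has size at most 3, so the width is 3 − 1 = 2 and tw(G) ≤ 2. For the lower bound, the 3 vertices {c, d, f} are pairwise adjacent, and any tree decomposition puts a clique entirely inside one bag — forcing width ≥ 2. Therefore the treewidth is 2.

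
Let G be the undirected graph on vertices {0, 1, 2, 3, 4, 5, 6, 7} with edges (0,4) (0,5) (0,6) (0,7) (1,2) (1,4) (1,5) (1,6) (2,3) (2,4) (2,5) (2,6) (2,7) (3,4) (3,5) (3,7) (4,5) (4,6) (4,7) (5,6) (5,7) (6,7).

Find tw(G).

4

A width-4 tree decomposition is:
Bags: B1 = {2, 4, 5, 6, 7}  B2 = {0, 4, 5, 6, 7}  B3 = {2, 3, 4, 5, 7}  B4 = {1, 2, 4, 5, 6}
Tree: B1–B2, B1–B3, B1–B4
The largest bag has 5 vertices, giving width 4; this decomposition certifies tw(G) ≤ 4. Conversely, {0, 4, 5, 6, 7} is a clique of size 5, and the vertices of any clique must share a bag in every tree decomposition; so some bag has ≥ 5 vertices and tw(G) ≥ 4. Hence tw(G) = 4 exactly.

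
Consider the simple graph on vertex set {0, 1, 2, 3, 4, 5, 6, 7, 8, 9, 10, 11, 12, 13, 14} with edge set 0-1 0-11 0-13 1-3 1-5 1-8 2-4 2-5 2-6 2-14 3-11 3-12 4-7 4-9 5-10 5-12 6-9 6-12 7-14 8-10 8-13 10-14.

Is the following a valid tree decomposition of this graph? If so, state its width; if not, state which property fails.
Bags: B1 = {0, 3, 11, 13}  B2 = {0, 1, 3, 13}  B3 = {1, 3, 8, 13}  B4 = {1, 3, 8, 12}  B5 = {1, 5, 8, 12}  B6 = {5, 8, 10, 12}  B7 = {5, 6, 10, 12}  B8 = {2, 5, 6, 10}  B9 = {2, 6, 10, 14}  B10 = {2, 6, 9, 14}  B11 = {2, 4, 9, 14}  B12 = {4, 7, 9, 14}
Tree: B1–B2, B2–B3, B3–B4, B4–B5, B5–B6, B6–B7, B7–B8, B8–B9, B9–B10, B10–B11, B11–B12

Yes; width 3.

Checking the three conditions: (i) the bags cover all of {0, 1, 2, 3, 4, 5, 6, 7, 8, 9, 10, 11, 12, 13, 14}; (ii) for each edge, some bag contains both endpoints; (iii) the bags containing any fixed vertex form a subtree. All hold, so the decomposition is valid with width 4 − 1 = 3.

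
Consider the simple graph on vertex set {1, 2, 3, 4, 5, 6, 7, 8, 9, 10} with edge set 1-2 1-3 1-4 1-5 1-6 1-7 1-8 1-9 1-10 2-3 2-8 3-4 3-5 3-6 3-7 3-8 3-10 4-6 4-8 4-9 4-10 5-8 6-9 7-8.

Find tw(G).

A width-3 tree decomposition is:
Bags: B1 = {1, 3, 7, 8}  B2 = {1, 3, 4, 8}  B3 = {1, 3, 4, 6}  B4 = {1, 2, 3, 8}  B5 = {1, 3, 5, 8}  B6 = {1, 3, 4, 10}  B7 = {1, 4, 6, 9}
Tree: B1–B2, B2–B3, B1–B4, B1–B5, B2–B6, B3–B7
Each bag holds 4 vertices, so the decomposition has width 3, which upper-bounds the treewidth. On the other hand G contains the 4-clique {1, 4, 6, 9}. A clique must lie in a single bag of any decomposition, so no decomposition can have width below 3. Therefore the treewidth is 3.

3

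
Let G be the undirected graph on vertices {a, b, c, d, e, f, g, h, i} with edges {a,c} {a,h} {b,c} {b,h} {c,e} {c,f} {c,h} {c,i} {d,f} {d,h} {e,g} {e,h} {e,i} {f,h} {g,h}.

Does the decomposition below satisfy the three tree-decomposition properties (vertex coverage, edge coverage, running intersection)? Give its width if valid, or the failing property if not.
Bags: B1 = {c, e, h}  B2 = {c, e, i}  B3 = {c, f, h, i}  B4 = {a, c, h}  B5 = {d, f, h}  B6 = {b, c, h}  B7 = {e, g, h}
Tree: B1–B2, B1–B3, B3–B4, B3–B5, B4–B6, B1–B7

No — bags containing vertex i are not connected in the tree.

A tree decomposition must satisfy three properties: every vertex lies in some bag; for every edge, both endpoints lie together in some bag; and for every vertex, the bags containing it form a connected subtree. Here bags containing vertex i are not connected in the tree, so the decomposition is invalid.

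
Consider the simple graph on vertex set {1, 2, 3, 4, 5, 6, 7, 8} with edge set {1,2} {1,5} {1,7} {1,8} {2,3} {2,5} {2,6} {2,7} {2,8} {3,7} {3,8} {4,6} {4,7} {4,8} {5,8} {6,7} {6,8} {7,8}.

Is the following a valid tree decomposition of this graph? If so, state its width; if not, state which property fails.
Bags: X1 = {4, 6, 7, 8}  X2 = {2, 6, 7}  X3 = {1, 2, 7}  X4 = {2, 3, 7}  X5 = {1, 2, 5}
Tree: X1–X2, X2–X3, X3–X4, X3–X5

A tree decomposition must satisfy three properties: every vertex lies in some bag; for every edge, both endpoints lie together in some bag; and for every vertex, the bags containing it form a connected subtree. Here edge (8,2) lies in no bag, so the decomposition is invalid.

No — edge (8,2) lies in no bag.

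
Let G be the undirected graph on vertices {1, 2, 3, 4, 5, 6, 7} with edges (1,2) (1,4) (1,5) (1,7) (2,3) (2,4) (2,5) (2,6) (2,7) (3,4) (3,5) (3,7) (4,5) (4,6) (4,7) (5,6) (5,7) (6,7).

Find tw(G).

A width-4 tree decomposition is:
Bags: B1 = {2, 4, 5, 6, 7}  B2 = {1, 2, 4, 5, 7}  B3 = {2, 3, 4, 5, 7}
Tree: B1–B2, B1–B3
Every bag has size at most 5, so the width is 5 − 1 = 4 and tw(G) ≤ 4. Conversely, {1, 2, 4, 5, 7} is a clique of size 5, and the vertices of any clique must share a bag in every tree decomposition; so some bag has ≥ 5 vertices and tw(G) ≥ 4. Hence tw(G) = 4 exactly.

4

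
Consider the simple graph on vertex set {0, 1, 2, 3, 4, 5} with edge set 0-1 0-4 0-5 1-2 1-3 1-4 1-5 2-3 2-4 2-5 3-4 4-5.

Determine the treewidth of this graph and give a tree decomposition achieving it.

Every bag has size at most 4, so the width is 4 − 1 = 3 and tw(G) ≤ 3. For the lower bound, the 4 vertices {0, 1, 4, 5} are pairwise adjacent, and any tree decomposition puts a clique entirely inside one bag — forcing width ≥ 3. Combining the bounds, tw(G) = 3.

Treewidth 3.
One such decomposition:
Bags: B1 = {1, 2, 4, 5}  B2 = {0, 1, 4, 5}  B3 = {1, 2, 3, 4}
Tree: B1–B2, B1–B3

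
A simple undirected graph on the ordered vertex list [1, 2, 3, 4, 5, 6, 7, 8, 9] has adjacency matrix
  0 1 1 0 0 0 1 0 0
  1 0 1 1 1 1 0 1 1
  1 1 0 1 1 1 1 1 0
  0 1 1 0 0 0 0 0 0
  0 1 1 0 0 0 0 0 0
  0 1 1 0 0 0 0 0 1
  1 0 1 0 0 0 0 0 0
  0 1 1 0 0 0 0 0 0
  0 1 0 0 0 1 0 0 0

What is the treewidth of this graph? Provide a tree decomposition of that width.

Treewidth 2.
One optimal decomposition is:
Bags: B1 = {2, 6, 9}  B2 = {2, 3, 6}  B3 = {2, 3, 4}  B4 = {1, 2, 3}  B5 = {2, 3, 8}  B6 = {1, 3, 7}  B7 = {2, 3, 5}
Tree: B1–B2, B2–B3, B3–B4, B3–B5, B4–B6, B3–B7

The largest bag has 3 vertices, giving width 2; this decomposition certifies tw(G) ≤ 2. On the other hand G contains the 3-clique {2, 6, 9}. A clique must lie in a single bag of any decomposition, so no decomposition can have width below 2. Therefore the treewidth is 2.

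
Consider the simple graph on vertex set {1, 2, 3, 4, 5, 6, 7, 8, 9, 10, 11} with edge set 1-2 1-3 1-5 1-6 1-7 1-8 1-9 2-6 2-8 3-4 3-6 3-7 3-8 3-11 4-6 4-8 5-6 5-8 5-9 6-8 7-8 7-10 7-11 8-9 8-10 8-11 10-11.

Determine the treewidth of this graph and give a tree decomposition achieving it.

Treewidth 3.
Bags: B1 = {3, 7, 8, 11}  B2 = {1, 3, 7, 8}  B3 = {1, 3, 6, 8}  B4 = {3, 4, 6, 8}  B5 = {1, 2, 6, 8}  B6 = {1, 5, 6, 8}  B7 = {1, 5, 8, 9}  B8 = {7, 8, 10, 11}
Tree: B1–B2, B2–B3, B3–B4, B3–B5, B5–B6, B6–B7, B1–B8

Each bag holds 4 vertices, so the decomposition has width 3, which upper-bounds the treewidth. On the other hand G contains the 4-clique {1, 5, 8, 9}. A clique must lie in a single bag of any decomposition, so no decomposition can have width below 3. Combining the bounds, tw(G) = 3.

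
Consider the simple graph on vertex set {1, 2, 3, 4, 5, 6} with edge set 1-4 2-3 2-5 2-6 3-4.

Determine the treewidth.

1

A width-1 tree decomposition is:
Bags: B1 = {2, 6}  B2 = {2, 3}  B3 = {3, 4}  B4 = {2, 5}  B5 = {1, 4}
Tree: B1–B2, B2–B3, B1–B4, B3–B5
The largest bag has 2 vertices, giving width 1; this decomposition certifies tw(G) ≤ 1. Since G has at least one edge (e.g. 2–6), it is not an edgeless graph, so tw(G) ≥ 1. Therefore the treewidth is 1.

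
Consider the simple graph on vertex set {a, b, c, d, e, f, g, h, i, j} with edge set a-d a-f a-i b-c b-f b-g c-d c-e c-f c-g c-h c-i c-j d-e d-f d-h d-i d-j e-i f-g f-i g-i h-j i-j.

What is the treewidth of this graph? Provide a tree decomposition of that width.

Treewidth 3.
One such decomposition:
Bags: B1 = {c, d, f, i}  B2 = {c, d, i, j}  B3 = {c, d, e, i}  B4 = {c, f, g, i}  B5 = {c, d, h, j}  B6 = {b, c, f, g}  B7 = {a, d, f, i}
Tree: B1–B2, B2–B3, B1–B4, B2–B5, B4–B6, B1–B7

Each bag holds 4 vertices, so the decomposition has width 3, which upper-bounds the treewidth. On the other hand G contains the 4-clique {c, d, h, j}. A clique must lie in a single bag of any decomposition, so no decomposition can have width below 3. Combining the bounds, tw(G) = 3.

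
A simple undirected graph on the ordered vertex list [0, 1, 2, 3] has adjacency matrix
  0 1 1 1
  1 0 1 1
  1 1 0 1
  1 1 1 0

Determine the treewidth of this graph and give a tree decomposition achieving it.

With just one bag of size 4, the width is 4 − 1 = 3, so tw(G) ≤ 3. For the lower bound, the 4 vertices {0, 1, 2, 3} are pairwise adjacent, and any tree decomposition puts a clique entirely inside one bag — forcing width ≥ 3. Hence tw(G) = 3 exactly.

Treewidth 3.
One optimal decomposition is:
Bags: B1 = {0, 1, 2, 3}
Tree: (single bag)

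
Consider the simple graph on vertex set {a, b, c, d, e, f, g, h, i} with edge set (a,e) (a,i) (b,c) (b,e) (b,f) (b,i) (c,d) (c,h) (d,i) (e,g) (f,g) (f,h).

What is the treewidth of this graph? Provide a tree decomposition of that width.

Treewidth 3.
One optimal decomposition is:
Bags: B1 = {c, f, g, h}  B2 = {b, c, f, g}  B3 = {b, c, e, g}  B4 = {b, c, d, e}  B5 = {b, d, e, i}  B6 = {a, d, e, i}
Tree: B1–B2, B2–B3, B3–B4, B4–B5, B5–B6

The largest bag has 4 vertices, giving width 3; this decomposition certifies tw(G) ≤ 3. For the lower bound: the 4 vertex sets {f,g,h}, {c}, {b}, {a,d,e,i} are disjoint, each induces a connected subgraph, and every pair is joined by at least one edge of G. Contracting each set to a single vertex therefore yields K_{4} as a minor, and since treewidth is minor-monotone, tw(G) ≥ tw(K_{4}) = 3. Therefore the treewidth is 3.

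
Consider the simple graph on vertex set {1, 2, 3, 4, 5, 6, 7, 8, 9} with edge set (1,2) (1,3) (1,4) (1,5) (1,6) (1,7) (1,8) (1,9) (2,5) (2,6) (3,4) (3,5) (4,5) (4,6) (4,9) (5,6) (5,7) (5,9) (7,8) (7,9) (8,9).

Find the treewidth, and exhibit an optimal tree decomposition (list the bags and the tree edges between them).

Treewidth 3.
One optimal decomposition is:
Bags: B1 = {1, 3, 4, 5}  B2 = {1, 4, 5, 6}  B3 = {1, 2, 5, 6}  B4 = {1, 4, 5, 9}  B5 = {1, 5, 7, 9}  B6 = {1, 7, 8, 9}
Tree: B1–B2, B2–B3, B1–B4, B4–B5, B5–B6

Each bag holds 4 vertices, so the decomposition has width 3, which upper-bounds the treewidth. For the lower bound, the 4 vertices {1, 7, 8, 9} are pairwise adjacent, and any tree decomposition puts a clique entirely inside one bag — forcing width ≥ 3. Therefore the treewidth is 3.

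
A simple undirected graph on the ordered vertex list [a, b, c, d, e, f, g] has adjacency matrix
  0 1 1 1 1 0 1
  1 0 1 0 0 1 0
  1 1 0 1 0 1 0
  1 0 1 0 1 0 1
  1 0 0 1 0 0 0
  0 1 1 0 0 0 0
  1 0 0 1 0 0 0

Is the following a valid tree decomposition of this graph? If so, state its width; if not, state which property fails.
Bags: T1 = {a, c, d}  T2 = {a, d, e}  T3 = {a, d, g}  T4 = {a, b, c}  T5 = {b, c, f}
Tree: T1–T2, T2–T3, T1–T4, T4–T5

Yes; width 2.

Every vertex of G appears in some bag (union = {a, b, c, d, e, f, g}); every edge is covered by a bag; and for each vertex v the set of bags containing v is connected in the bag tree. The decomposition is therefore valid. The largest bag has 3 vertices, so the width is 2.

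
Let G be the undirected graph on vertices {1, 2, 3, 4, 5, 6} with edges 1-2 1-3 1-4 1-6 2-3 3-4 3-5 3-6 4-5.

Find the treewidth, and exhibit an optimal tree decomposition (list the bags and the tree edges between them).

Every bag has size at most 3, so the width is 3 − 1 = 2 and tw(G) ≤ 2. Conversely, {1, 2, 3} is a clique of size 3, and the vertices of any clique must share a bag in every tree decomposition; so some bag has ≥ 3 vertices and tw(G) ≥ 2. The upper and lower bounds meet at 2, so that is the treewidth.

Treewidth 2.
One such decomposition:
Bags: B1 = {1, 3, 6}  B2 = {1, 2, 3}  B3 = {1, 3, 4}  B4 = {3, 4, 5}
Tree: B1–B2, B1–B3, B3–B4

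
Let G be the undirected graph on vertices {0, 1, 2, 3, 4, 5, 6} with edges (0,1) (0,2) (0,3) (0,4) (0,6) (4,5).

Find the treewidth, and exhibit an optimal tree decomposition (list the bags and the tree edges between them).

Treewidth 1.
One such decomposition:
Bags: B1 = {0, 3}  B2 = {0, 6}  B3 = {0, 4}  B4 = {0, 1}  B5 = {0, 2}  B6 = {4, 5}
Tree: B1–B2, B1–B3, B3–B4, B4–B5, B3–B6

The largest bag has 2 vertices, giving width 1; this decomposition certifies tw(G) ≤ 1. G has an edge, so its treewidth is at least 1. Therefore the treewidth is 1.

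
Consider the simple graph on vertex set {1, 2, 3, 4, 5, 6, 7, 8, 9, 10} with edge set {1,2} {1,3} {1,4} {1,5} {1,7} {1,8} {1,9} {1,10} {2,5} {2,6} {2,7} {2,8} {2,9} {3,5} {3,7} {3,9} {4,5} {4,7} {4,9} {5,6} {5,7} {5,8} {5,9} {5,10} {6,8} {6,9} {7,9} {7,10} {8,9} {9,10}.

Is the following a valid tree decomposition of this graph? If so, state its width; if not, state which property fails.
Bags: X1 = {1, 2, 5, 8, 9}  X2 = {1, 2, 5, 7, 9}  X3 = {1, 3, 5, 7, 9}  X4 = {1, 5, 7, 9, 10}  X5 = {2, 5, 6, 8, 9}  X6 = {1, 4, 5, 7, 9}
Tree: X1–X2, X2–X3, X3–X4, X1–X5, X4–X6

Checking the three conditions: (i) the bags cover all of {1, 2, 3, 4, 5, 6, 7, 8, 9, 10}; (ii) for each edge, some bag contains both endpoints; (iii) the bags containing any fixed vertex form a subtree. All hold, so the decomposition is valid with width 5 − 1 = 4.

Yes; width 4.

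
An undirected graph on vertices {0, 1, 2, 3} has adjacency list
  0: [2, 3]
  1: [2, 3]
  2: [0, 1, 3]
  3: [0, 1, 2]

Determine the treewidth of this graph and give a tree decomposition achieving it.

Treewidth 2.
Bags: B1 = {1, 2, 3}  B2 = {0, 2, 3}
Tree: B1–B2

Each bag holds 3 vertices, so the decomposition has width 2, which upper-bounds the treewidth. Conversely, {0, 2, 3} is a clique of size 3, and the vertices of any clique must share a bag in every tree decomposition; so some bag has ≥ 3 vertices and tw(G) ≥ 2. Therefore the treewidth is 2.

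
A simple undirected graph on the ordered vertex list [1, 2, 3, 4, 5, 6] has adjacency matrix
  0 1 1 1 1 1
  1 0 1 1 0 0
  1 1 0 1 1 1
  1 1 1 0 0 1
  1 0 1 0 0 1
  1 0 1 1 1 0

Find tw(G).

A width-3 tree decomposition is:
Bags: B1 = {1, 3, 4, 6}  B2 = {1, 2, 3, 4}  B3 = {1, 3, 5, 6}
Tree: B1–B2, B1–B3
Every bag has size at most 4, so the width is 4 − 1 = 3 and tw(G) ≤ 3. Conversely, {1, 2, 3, 4} is a clique of size 4, and the vertices of any clique must share a bag in every tree decomposition; so some bag has ≥ 4 vertices and tw(G) ≥ 3. Hence tw(G) = 3 exactly.

3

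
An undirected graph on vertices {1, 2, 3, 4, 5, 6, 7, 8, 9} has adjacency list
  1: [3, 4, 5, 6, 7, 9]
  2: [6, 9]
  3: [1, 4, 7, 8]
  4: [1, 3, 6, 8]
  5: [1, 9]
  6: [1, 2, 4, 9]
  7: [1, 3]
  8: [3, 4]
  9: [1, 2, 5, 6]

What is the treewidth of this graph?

A width-2 tree decomposition is:
Bags: B1 = {1, 6, 9}  B2 = {1, 5, 9}  B3 = {1, 4, 6}  B4 = {1, 3, 4}  B5 = {2, 6, 9}  B6 = {1, 3, 7}  B7 = {3, 4, 8}
Tree: B1–B2, B1–B3, B3–B4, B1–B5, B4–B6, B4–B7
Every bag has size at most 3, so the width is 3 − 1 = 2 and tw(G) ≤ 2. For the lower bound, the 3 vertices {3, 4, 8} are pairwise adjacent, and any tree decomposition puts a clique entirely inside one bag — forcing width ≥ 2. Therefore the treewidth is 2.

2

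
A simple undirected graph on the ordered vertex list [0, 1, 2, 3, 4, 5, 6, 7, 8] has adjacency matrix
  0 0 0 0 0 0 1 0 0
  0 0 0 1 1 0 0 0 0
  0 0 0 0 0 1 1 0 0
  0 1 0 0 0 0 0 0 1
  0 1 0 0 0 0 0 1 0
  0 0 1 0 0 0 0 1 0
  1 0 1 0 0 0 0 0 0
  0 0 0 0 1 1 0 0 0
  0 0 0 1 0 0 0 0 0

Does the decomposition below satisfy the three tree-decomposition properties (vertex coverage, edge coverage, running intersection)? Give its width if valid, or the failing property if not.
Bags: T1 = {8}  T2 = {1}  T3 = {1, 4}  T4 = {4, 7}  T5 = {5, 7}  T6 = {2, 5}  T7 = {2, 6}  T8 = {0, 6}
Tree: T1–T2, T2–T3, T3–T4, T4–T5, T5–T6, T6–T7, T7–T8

No — vertex 3 appears in no bag.

A tree decomposition must satisfy three properties: every vertex lies in some bag; for every edge, both endpoints lie together in some bag; and for every vertex, the bags containing it form a connected subtree. Here vertex 3 appears in no bag, so the decomposition is invalid.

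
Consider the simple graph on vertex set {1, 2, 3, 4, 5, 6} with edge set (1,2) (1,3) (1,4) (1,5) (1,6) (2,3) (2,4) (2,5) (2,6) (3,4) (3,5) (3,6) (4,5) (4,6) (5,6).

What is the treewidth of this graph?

A width-5 tree decomposition is:
Bags: B1 = {1, 2, 3, 4, 5, 6}
Tree: (single bag)
A single bag containing all 6 vertices is trivially a valid decomposition of width 5. For the lower bound, the 6 vertices {1, 2, 3, 4, 5, 6} are pairwise adjacent, and any tree decomposition puts a clique entirely inside one bag — forcing width ≥ 5. Combining the bounds, tw(G) = 5.

5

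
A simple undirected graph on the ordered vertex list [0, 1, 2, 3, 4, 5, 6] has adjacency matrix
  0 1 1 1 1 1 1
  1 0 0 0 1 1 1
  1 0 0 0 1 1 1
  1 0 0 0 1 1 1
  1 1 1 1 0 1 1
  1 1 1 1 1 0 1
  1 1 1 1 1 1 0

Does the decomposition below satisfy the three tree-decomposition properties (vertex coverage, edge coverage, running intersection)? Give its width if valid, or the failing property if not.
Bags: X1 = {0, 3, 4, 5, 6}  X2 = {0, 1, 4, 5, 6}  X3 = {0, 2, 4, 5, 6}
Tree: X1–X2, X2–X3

Every vertex of G appears in some bag (union = {0, 1, 2, 3, 4, 5, 6}); every edge is covered by a bag; and for each vertex v the set of bags containing v is connected in the bag tree. The decomposition is therefore valid. The largest bag has 5 vertices, so the width is 4.

Yes; width 4.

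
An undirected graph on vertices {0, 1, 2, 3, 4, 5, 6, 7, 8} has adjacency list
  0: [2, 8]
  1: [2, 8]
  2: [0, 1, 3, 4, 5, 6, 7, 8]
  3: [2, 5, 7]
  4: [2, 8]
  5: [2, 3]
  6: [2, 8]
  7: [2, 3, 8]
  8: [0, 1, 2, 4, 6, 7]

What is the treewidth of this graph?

A width-2 tree decomposition is:
Bags: B1 = {2, 7, 8}  B2 = {2, 4, 8}  B3 = {1, 2, 8}  B4 = {0, 2, 8}  B5 = {2, 6, 8}  B6 = {2, 3, 7}  B7 = {2, 3, 5}
Tree: B1–B2, B2–B3, B1–B4, B1–B5, B1–B6, B6–B7
The largest bag has 3 vertices, giving width 2; this decomposition certifies tw(G) ≤ 2. For the lower bound, the 3 vertices {0, 2, 8} are pairwise adjacent, and any tree decomposition puts a clique entirely inside one bag — forcing width ≥ 2. Therefore the treewidth is 2.

2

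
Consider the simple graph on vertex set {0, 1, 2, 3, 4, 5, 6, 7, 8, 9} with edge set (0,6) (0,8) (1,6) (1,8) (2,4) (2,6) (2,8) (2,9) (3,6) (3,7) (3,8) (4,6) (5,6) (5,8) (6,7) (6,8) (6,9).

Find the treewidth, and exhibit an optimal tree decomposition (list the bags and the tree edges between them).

Every bag has size at most 3, so the width is 3 − 1 = 2 and tw(G) ≤ 2. For the lower bound, the 3 vertices {0, 6, 8} are pairwise adjacent, and any tree decomposition puts a clique entirely inside one bag — forcing width ≥ 2. Hence tw(G) = 2 exactly.

Treewidth 2.
Bags: B1 = {2, 6, 8}  B2 = {5, 6, 8}  B3 = {2, 6, 9}  B4 = {3, 6, 8}  B5 = {2, 4, 6}  B6 = {3, 6, 7}  B7 = {0, 6, 8}  B8 = {1, 6, 8}
Tree: B1–B2, B1–B3, B2–B4, B3–B5, B4–B6, B4–B7, B1–B8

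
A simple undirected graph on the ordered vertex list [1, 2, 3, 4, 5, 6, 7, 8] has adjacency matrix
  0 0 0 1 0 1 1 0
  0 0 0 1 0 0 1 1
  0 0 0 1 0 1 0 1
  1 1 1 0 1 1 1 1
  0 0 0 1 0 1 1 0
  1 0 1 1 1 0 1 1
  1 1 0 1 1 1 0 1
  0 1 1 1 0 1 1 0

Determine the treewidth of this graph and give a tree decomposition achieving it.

The largest bag has 4 vertices, giving width 3; this decomposition certifies tw(G) ≤ 3. Conversely, {2, 4, 7, 8} is a clique of size 4, and the vertices of any clique must share a bag in every tree decomposition; so some bag has ≥ 4 vertices and tw(G) ≥ 3. The upper and lower bounds meet at 3, so that is the treewidth.

Treewidth 3.
One such decomposition:
Bags: B1 = {1, 4, 6, 7}  B2 = {4, 6, 7, 8}  B3 = {4, 5, 6, 7}  B4 = {2, 4, 7, 8}  B5 = {3, 4, 6, 8}
Tree: B1–B2, B2–B3, B2–B4, B2–B5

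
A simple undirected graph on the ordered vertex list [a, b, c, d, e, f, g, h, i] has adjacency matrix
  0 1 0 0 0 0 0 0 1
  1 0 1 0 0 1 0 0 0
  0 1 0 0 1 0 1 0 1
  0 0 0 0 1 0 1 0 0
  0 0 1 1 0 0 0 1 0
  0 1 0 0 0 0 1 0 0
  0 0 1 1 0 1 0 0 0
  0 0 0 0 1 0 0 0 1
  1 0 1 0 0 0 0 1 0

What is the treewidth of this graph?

A width-3 tree decomposition is:
Bags: B1 = {a, e, h, i}  B2 = {a, c, e, i}  B3 = {a, b, c, e}  B4 = {b, c, d, e}  B5 = {b, c, d, g}  B6 = {b, d, f, g}
Tree: B1–B2, B2–B3, B3–B4, B4–B5, B5–B6
Each bag holds 4 vertices, so the decomposition has width 3, which upper-bounds the treewidth. For the lower bound: the 4 vertex sets {a,h,i}, {e}, {c}, {b,d,f,g} are disjoint, each induces a connected subgraph, and every pair is joined by at least one edge of G. Contracting each set to a single vertex therefore yields K_{4} as a minor, and since treewidth is minor-monotone, tw(G) ≥ tw(K_{4}) = 3. The upper and lower bounds meet at 3, so that is the treewidth.

3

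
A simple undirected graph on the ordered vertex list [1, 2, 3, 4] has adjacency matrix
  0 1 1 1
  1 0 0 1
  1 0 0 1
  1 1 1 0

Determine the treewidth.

A width-2 tree decomposition is:
Bags: B1 = {1, 3, 4}  B2 = {1, 2, 4}
Tree: B1–B2
Every bag has size at most 3, so the width is 3 − 1 = 2 and tw(G) ≤ 2. For the lower bound, the 3 vertices {1, 2, 4} are pairwise adjacent, and any tree decomposition puts a clique entirely inside one bag — forcing width ≥ 2. Hence tw(G) = 2 exactly.

2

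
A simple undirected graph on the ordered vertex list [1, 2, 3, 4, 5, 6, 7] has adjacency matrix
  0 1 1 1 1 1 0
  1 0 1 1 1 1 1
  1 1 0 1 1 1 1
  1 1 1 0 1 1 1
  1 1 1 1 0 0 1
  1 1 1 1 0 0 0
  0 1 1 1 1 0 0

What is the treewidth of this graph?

4

A width-4 tree decomposition is:
Bags: B1 = {2, 3, 4, 5, 7}  B2 = {1, 2, 3, 4, 5}  B3 = {1, 2, 3, 4, 6}
Tree: B1–B2, B2–B3
Each bag holds 5 vertices, so the decomposition has width 4, which upper-bounds the treewidth. On the other hand G contains the 5-clique {1, 2, 3, 4, 5}. A clique must lie in a single bag of any decomposition, so no decomposition can have width below 4. Combining the bounds, tw(G) = 4.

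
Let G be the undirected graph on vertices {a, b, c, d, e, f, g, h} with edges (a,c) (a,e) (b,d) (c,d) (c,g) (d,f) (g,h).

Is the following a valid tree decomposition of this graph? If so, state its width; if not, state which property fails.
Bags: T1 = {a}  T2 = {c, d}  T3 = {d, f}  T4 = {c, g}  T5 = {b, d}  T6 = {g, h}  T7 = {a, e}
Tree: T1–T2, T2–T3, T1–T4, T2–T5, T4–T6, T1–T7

No — edge (c,a) lies in no bag.

A tree decomposition must satisfy three properties: every vertex lies in some bag; for every edge, both endpoints lie together in some bag; and for every vertex, the bags containing it form a connected subtree. Here edge (c,a) lies in no bag, so the decomposition is invalid.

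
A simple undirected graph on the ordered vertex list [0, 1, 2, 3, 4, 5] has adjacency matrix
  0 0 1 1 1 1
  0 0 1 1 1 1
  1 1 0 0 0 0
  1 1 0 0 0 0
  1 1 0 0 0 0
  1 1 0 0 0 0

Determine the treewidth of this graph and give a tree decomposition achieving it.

Treewidth 2.
Bags: B1 = {0, 1, 4}  B2 = {0, 1, 5}  B3 = {0, 1, 3}  B4 = {0, 1, 2}
Tree: B1–B2, B2–B3, B3–B4

The largest bag has 3 vertices, giving width 2; this decomposition certifies tw(G) ≤ 2. Since 4–1–5–0–4 is a cycle in G, G is not acyclic. Forests are exactly the graphs of treewidth ≤ 1, so tw(G) ≥ 2. Therefore the treewidth is 2.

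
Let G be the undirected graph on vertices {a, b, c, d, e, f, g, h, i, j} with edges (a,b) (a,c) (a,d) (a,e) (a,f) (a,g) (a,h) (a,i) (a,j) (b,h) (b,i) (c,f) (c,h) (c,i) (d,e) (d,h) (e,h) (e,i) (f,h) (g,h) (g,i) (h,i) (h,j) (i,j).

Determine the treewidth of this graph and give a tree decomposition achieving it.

Every bag has size at most 4, so the width is 4 − 1 = 3 and tw(G) ≤ 3. For the lower bound, the 4 vertices {a, d, e, h} are pairwise adjacent, and any tree decomposition puts a clique entirely inside one bag — forcing width ≥ 3. Therefore the treewidth is 3.

Treewidth 3.
One such decomposition:
Bags: B1 = {a, g, h, i}  B2 = {a, e, h, i}  B3 = {a, d, e, h}  B4 = {a, c, h, i}  B5 = {a, h, i, j}  B6 = {a, b, h, i}  B7 = {a, c, f, h}
Tree: B1–B2, B2–B3, B1–B4, B4–B5, B1–B6, B4–B7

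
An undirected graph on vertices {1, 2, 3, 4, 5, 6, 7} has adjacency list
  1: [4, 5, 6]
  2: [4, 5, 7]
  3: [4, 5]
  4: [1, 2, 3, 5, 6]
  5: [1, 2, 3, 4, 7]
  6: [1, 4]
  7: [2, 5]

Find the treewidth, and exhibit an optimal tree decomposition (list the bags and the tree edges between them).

Every bag has size at most 3, so the width is 3 − 1 = 2 and tw(G) ≤ 2. For the lower bound, the 3 vertices {1, 4, 5} are pairwise adjacent, and any tree decomposition puts a clique entirely inside one bag — forcing width ≥ 2. Therefore the treewidth is 2.

Treewidth 2.
Bags: B1 = {1, 4, 6}  B2 = {1, 4, 5}  B3 = {2, 4, 5}  B4 = {3, 4, 5}  B5 = {2, 5, 7}
Tree: B1–B2, B2–B3, B2–B4, B3–B5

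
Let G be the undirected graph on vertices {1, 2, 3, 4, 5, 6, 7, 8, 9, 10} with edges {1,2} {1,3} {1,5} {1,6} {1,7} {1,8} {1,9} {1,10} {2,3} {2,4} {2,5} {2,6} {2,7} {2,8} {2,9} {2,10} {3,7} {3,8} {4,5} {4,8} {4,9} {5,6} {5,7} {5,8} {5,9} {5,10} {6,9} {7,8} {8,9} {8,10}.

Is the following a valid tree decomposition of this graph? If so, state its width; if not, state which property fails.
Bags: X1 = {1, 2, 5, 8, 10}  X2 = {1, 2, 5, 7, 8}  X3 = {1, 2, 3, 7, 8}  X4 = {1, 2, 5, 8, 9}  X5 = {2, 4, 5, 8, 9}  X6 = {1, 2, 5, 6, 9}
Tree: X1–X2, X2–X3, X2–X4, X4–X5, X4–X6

Checking the three conditions: (i) the bags cover all of {1, 2, 3, 4, 5, 6, 7, 8, 9, 10}; (ii) for each edge, some bag contains both endpoints; (iii) the bags containing any fixed vertex form a subtree. All hold, so the decomposition is valid with width 5 − 1 = 4.

Yes; width 4.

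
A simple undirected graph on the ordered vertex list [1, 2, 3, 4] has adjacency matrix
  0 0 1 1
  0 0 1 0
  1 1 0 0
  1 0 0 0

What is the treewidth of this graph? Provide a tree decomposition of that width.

Treewidth 1.
Bags: B1 = {1, 3}  B2 = {1, 4}  B3 = {2, 3}
Tree: B1–B2, B1–B3

Every bag has size at most 2, so the width is 2 − 1 = 1 and tw(G) ≤ 1. Since G has at least one edge (e.g. 3–1), it is not an edgeless graph, so tw(G) ≥ 1. Combining the bounds, tw(G) = 1.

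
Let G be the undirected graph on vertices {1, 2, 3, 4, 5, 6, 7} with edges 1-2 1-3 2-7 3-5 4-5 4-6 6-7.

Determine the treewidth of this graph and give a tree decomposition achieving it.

Treewidth 2.
One such decomposition:
Bags: B1 = {4, 5, 6}  B2 = {5, 6, 7}  B3 = {2, 5, 7}  B4 = {1, 2, 5}  B5 = {1, 3, 5}
Tree: B1–B2, B2–B3, B3–B4, B4–B5

Every bag has size at most 3, so the width is 3 − 1 = 2 and tw(G) ≤ 2. The edges 5–4–6–7–2–1–3–5 form a cycle, so G is not a tree and its treewidth is at least 2. Hence tw(G) = 2 exactly.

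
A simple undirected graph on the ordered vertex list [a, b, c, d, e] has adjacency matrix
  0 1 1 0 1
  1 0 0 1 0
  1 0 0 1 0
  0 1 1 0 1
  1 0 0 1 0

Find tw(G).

2

A width-2 tree decomposition is:
Bags: B1 = {a, b, d}  B2 = {a, d, e}  B3 = {a, c, d}
Tree: B1–B2, B2–B3
Each bag holds 3 vertices, so the decomposition has width 2, which upper-bounds the treewidth. For the lower bound, G contains the cycle b–d–e–a–b, so G is not a forest; only forests have treewidth ≤ 1, hence tw(G) ≥ 2. Combining the bounds, tw(G) = 2.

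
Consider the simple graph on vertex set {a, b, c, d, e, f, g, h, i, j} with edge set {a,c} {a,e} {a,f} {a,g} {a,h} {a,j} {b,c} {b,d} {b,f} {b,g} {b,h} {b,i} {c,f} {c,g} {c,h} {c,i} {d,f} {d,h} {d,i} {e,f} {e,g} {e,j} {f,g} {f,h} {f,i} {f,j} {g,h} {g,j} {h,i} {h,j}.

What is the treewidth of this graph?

A width-4 tree decomposition is:
Bags: B1 = {a, c, f, g, h}  B2 = {b, c, f, g, h}  B3 = {b, c, f, h, i}  B4 = {a, f, g, h, j}  B5 = {b, d, f, h, i}  B6 = {a, e, f, g, j}
Tree: B1–B2, B2–B3, B1–B4, B3–B5, B4–B6
Every bag has size at most 5, so the width is 5 − 1 = 4 and tw(G) ≤ 4. For the lower bound, the 5 vertices {a, e, f, g, j} are pairwise adjacent, and any tree decomposition puts a clique entirely inside one bag — forcing width ≥ 4. The upper and lower bounds meet at 4, so that is the treewidth.

4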